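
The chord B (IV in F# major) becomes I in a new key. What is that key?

B major

The numeral I denotes a major triad on scale degree 1. With B on degree 1, the tonic of the new key is B.
Degree 1 carries a major triad in major keys, so the destination is B major.
Check: the diatonic triads of B major are B (I), C#m (ii), D#m (iii), E (IV), F# (V), G#m (vi), A#dim (vii°) — B is indeed I.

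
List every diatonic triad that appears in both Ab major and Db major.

Triads in Ab major: Ab (I), Bbm (ii), Cm (iii), Db (IV), Eb (V), Fm (vi), Gdim (vii°).
Triads in Db major: Db (I), Ebm (ii), Fm (iii), Gb (IV), Ab (V), Bbm (vi), Cdim (vii°).
Shared triads with their functions: Ab (I in Ab major, V in Db major); Bbm (ii in Ab major, vi in Db major); Db (IV in Ab major, I in Db major); Fm (vi in Ab major, iii in Db major).

Ab, Bbm, Db, Fm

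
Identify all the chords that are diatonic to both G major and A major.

Bm, D

Triads in G major: G (I), Am (ii), Bm (iii), C (IV), D (V), Em (vi), F#dim (vii°).
Triads in A major: A (I), Bm (ii), C#m (iii), D (IV), E (V), F#m (vi), G#dim (vii°).
Shared triads with their functions: Bm (iii in G major, ii in A major); D (V in G major, IV in A major).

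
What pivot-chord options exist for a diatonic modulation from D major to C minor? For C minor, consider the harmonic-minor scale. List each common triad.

G

Triads in D major: D (I), Em (ii), F♯m (iii), G (IV), A (V), Bm (vi), C♯dim (vii°).
Triads in C minor (harmonic minor): Cm (i), Ddim (ii°), E♭aug (III+), Fm (iv), G (V), A♭ (VI), Bdim (vii°).
Shared triads with their functions: G (IV in D major, V in C minor).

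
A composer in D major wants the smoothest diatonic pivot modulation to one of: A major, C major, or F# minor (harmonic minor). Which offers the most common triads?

Triads of D major: D major (I), E minor (ii), F# minor (iii), G major (IV), A major (V), B minor (vi), C# diminished (vii°).
A major shares 4: D, F#m, A, Bm.
C major shares 2: Em, G.
F# minor (harmonic minor) shares 3: D, F#m, Bm.
The most common triads (4) are shared with A major.

A major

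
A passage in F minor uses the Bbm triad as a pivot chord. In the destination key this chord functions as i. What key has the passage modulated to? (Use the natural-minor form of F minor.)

The numeral i denotes a minor triad on scale degree 1. With Bb on degree 1, the tonic of the new key is Bb.
Degree 1 carries a minor triad in minor keys, so the destination is Bb minor.
Check: the diatonic triads of Bb minor (natural minor) are Bbm (i), Cdim (ii°), Db (III), Ebm (iv), Fm (v), Gb (VI), Ab (VII) — Bbm is indeed i.

Bb minor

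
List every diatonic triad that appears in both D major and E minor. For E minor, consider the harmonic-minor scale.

Em

Triads in D major: D (I), Em (ii), F#m (iii), G (IV), A (V), Bm (vi), C#dim (vii°).
Triads in E minor (harmonic minor): Em (i), F#dim (ii°), Gaug (III+), Am (iv), B (V), C (VI), D#dim (vii°).
Shared triads with their functions: Em (ii in D major, i in E minor).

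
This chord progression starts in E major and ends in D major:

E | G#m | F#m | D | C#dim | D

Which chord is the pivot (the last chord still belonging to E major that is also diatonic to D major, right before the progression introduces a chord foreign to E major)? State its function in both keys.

F#m — ii in E major, iii in D major

Chords diatonic to E major: E, F#m, G#m, A, B, C#m, D#dim.
Reading the progression, the first chord not in that set is D, so the modulation leaves E major there.
The chord immediately before D is F#m, which is diatonic to both keys: ii in E major and iii in D major.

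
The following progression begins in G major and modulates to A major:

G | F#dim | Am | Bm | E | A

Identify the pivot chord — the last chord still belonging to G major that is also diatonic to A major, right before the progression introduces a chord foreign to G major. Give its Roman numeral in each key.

Chords diatonic to G major: G, Am, Bm, C, D, Em, F#dim.
Reading the progression, the first chord not in that set is E, so the modulation leaves G major there.
The chord immediately before E is Bm, which is diatonic to both keys: iii in G major and ii in A major.

Bm — iii in G major, ii in A major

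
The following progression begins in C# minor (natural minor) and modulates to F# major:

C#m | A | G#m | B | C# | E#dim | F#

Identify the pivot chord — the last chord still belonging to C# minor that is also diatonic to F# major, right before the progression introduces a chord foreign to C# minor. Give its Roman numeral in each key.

B — VII in C# minor, IV in F# major

Chords diatonic to C# minor: C#m, D#dim, E, F#m, G#m, A, B.
Reading the progression, the first chord not in that set is C#, so the modulation leaves C# minor there.
The chord immediately before C# is B, which is diatonic to both keys: VII in C# minor and IV in F# major.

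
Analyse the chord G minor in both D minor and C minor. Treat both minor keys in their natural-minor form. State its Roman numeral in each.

iv in D minor; v in C minor

The scale of D minor (natural minor) is D E F G A B♭ C; G is degree 4, and the triad built there (G-B♭-D) is minor, so it is iv.
The scale of C minor (natural minor) is C D E♭ F G A♭ B♭; G is degree 5, and the triad built there (G-B♭-D) is minor, so it is v.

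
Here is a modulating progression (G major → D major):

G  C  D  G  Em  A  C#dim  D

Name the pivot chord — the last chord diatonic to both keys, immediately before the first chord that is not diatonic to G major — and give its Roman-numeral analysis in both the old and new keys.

Chords diatonic to G major: G, Am, Bm, C, D, Em, F#dim.
Reading the progression, the first chord not in that set is A, so the modulation leaves G major there.
The chord immediately before A is Em, which is diatonic to both keys: vi in G major and ii in D major.

Em — vi in G major, ii in D major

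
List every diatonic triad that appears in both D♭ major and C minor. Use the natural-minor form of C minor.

Triads in D♭ major: D♭ major (I), E♭ minor (ii), F minor (iii), G♭ major (IV), A♭ major (V), B♭ minor (vi), C diminished (vii°).
Triads in C minor (natural minor): C minor (i), D diminished (ii°), E♭ major (III), F minor (iv), G minor (v), A♭ major (VI), B♭ major (VII).
Shared triads with their functions: F minor (iii in D♭ major, iv in C minor); A♭ major (V in D♭ major, VI in C minor).

Fm, A♭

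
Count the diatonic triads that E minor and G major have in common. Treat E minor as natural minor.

7

Diatonic triads of E minor (natural minor): E minor (i), F# diminished (ii°), G major (III), A minor (iv), B minor (v), C major (VI), D major (VII).
Diatonic triads of G major: G major (I), A minor (ii), B minor (iii), C major (IV), D major (V), E minor (vi), F# diminished (vii°).
Matching root and quality in both lists: E minor, F# diminished, G major, A minor, B minor, C major, D major.
That gives 7 common triads.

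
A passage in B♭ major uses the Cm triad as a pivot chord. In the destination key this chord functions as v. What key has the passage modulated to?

F minor

The numeral v denotes a minor triad on scale degree 5. With C on degree 5, the tonic of the new key is F.
Degree 5 carries a minor triad in natural-minor keys, so the destination is F minor.
Check: the diatonic triads of F minor (natural minor) are Fm (i), Gdim (ii°), A♭ (III), B♭m (iv), Cm (v), D♭ (VI), E♭ (VII) — Cm is indeed v.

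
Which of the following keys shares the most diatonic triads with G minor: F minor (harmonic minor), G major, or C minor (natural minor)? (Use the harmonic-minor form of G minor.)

Triads of G minor (harmonic minor): G minor (i), A diminished (ii°), Bb augmented (III+), C minor (iv), D major (V), Eb major (VI), F# diminished (vii°).
F minor (harmonic minor) shares 0: none.
G major shares 2: D, F#dim.
C minor (natural minor) shares 3: Gm, Cm, Eb.
The most common triads (3) are shared with C minor.

C minor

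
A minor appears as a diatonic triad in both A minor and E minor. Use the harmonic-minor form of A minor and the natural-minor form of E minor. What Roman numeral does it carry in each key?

i in A minor; iv in E minor

The scale of A minor (harmonic minor) is A B C D E F G♯; A is degree 1, and the triad built there (A-C-E) is minor, so it is i.
The scale of E minor (natural minor) is E F♯ G A B C D; A is degree 4, and the triad built there (A-C-E) is minor, so it is iv.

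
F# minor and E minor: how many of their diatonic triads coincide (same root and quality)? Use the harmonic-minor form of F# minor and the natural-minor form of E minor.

Diatonic triads of F# minor (harmonic minor): F# minor (i), G# diminished (ii°), A augmented (III+), B minor (iv), C# major (V), D major (VI), E# diminished (vii°).
Diatonic triads of E minor (natural minor): E minor (i), F# diminished (ii°), G major (III), A minor (iv), B minor (v), C major (VI), D major (VII).
Matching root and quality in both lists: B minor, D major.
That gives 2 common triads.

2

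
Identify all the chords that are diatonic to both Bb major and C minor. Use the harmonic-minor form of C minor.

Cm

Triads in Bb major: Bb (I), Cm (ii), Dm (iii), Eb (IV), F (V), Gm (vi), Adim (vii°).
Triads in C minor (harmonic minor): Cm (i), Ddim (ii°), Ebaug (III+), Fm (iv), G (V), Ab (VI), Bdim (vii°).
Shared triads with their functions: Cm (ii in Bb major, i in C minor).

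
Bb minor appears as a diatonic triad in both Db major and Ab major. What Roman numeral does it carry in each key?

vi in Db major; ii in Ab major

The scale of Db major is Db Eb F Gb Ab Bb C; Bb is degree 6, and the triad built there (Bb-Db-F) is minor, so it is vi.
The scale of Ab major is Ab Bb C Db Eb F G; Bb is degree 2, and the triad built there (Bb-Db-F) is minor, so it is ii.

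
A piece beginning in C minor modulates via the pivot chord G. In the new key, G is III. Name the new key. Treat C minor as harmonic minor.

The numeral III denotes a major triad on scale degree 3. With G on degree 3, the tonic of the new key is E.
Degree 3 carries a major triad in natural-minor keys, so the destination is E minor.
Check: the diatonic triads of E minor (natural minor) are Em (i), F#dim (ii°), G (III), Am (iv), Bm (v), C (VI), D (VII) — G is indeed III.

E minor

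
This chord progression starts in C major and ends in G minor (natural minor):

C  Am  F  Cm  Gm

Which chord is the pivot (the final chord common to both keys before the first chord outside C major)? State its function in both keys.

F — IV in C major, VII in G minor

Chords diatonic to C major: C, Dm, Em, F, G, Am, Bdim.
Reading the progression, the first chord not in that set is Cm, so the modulation leaves C major there.
The chord immediately before Cm is F, which is diatonic to both keys: IV in C major and VII in G minor.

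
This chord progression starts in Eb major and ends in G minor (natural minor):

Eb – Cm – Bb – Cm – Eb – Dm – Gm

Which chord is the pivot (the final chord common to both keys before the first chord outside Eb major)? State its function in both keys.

Eb — I in Eb major, VI in G minor

Chords diatonic to Eb major: Eb, Fm, Gm, Ab, Bb, Cm, Ddim.
Reading the progression, the first chord not in that set is Dm, so the modulation leaves Eb major there.
The chord immediately before Dm is Eb, which is diatonic to both keys: I in Eb major and VI in G minor.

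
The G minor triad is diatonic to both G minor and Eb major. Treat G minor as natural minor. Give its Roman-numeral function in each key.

i in G minor; iii in Eb major

The scale of G minor (natural minor) is G A Bb C D Eb F; G is degree 1, and the triad built there (G-Bb-D) is minor, so it is i.
The scale of Eb major is Eb F G Ab Bb C D; G is degree 3, and the triad built there (G-Bb-D) is minor, so it is iii.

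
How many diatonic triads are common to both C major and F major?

Diatonic triads of C major: C major (I), D minor (ii), E minor (iii), F major (IV), G major (V), A minor (vi), B diminished (vii°).
Diatonic triads of F major: F major (I), G minor (ii), A minor (iii), Bb major (IV), C major (V), D minor (vi), E diminished (vii°).
Matching root and quality in both lists: C major, D minor, F major, A minor.
That gives 4 common triads.

4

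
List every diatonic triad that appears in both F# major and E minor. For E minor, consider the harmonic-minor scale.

Triads in F# major: F# (I), G#m (ii), A#m (iii), B (IV), C# (V), D#m (vi), E#dim (vii°).
Triads in E minor (harmonic minor): Em (i), F#dim (ii°), Gaug (III+), Am (iv), B (V), C (VI), D#dim (vii°).
Shared triads with their functions: B (IV in F# major, V in E minor).

B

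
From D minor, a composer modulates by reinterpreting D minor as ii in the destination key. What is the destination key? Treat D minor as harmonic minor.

C major

The numeral ii denotes a minor triad on scale degree 2. With D on degree 2, the tonic of the new key is C.
Degree 2 carries a minor triad in major keys, so the destination is C major.
Check: the diatonic triads of C major are C (I), Dm (ii), Em (iii), F (IV), G (V), Am (vi), Bdim (vii°) — D minor is indeed ii.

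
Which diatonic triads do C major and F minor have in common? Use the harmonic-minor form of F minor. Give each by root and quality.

Triads in C major: C major (I), D minor (ii), E minor (iii), F major (IV), G major (V), A minor (vi), B diminished (vii°).
Triads in F minor (harmonic minor): F minor (i), G diminished (ii°), Ab augmented (III+), Bb minor (iv), C major (V), Db major (VI), E diminished (vii°).
Shared triads with their functions: C major (I in C major, V in F minor).

C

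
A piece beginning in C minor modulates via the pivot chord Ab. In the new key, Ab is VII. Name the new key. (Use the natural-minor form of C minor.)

The numeral VII denotes a major triad on scale degree 7. With Ab on degree 7, the tonic of the new key is Bb.
Degree 7 carries a major triad in natural-minor keys, so the destination is Bb minor.
Check: the diatonic triads of Bb minor (natural minor) are Bbm (i), Cdim (ii°), Db (III), Ebm (iv), Fm (v), Gb (VI), Ab (VII) — Ab is indeed VII.

Bb minor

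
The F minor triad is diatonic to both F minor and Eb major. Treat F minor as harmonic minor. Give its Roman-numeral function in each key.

The scale of F minor (harmonic minor) is F G Ab Bb C Db E; F is degree 1, and the triad built there (F-Ab-C) is minor, so it is i.
The scale of Eb major is Eb F G Ab Bb C D; F is degree 2, and the triad built there (F-Ab-C) is minor, so it is ii.

i in F minor; ii in Eb major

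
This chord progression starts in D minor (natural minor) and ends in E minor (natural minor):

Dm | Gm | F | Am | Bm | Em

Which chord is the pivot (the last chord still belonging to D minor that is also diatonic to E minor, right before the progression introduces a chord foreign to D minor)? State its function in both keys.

Am — v in D minor, iv in E minor

Chords diatonic to D minor: Dm, Edim, F, Gm, Am, Bb, C.
Reading the progression, the first chord not in that set is Bm, so the modulation leaves D minor there.
The chord immediately before Bm is Am, which is diatonic to both keys: v in D minor and iv in E minor.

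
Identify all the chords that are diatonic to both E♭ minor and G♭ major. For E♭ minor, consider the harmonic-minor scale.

Triads in E♭ minor (harmonic minor): E♭ minor (i), F diminished (ii°), G♭ augmented (III+), A♭ minor (iv), B♭ major (V), C♭ major (VI), D diminished (vii°).
Triads in G♭ major: G♭ major (I), A♭ minor (ii), B♭ minor (iii), C♭ major (IV), D♭ major (V), E♭ minor (vi), F diminished (vii°).
Shared triads with their functions: E♭ minor (i in E♭ minor, vi in G♭ major); F diminished (ii° in E♭ minor, vii° in G♭ major); A♭ minor (iv in E♭ minor, ii in G♭ major); C♭ major (VI in E♭ minor, IV in G♭ major).

E♭m, Fdim, A♭m, C♭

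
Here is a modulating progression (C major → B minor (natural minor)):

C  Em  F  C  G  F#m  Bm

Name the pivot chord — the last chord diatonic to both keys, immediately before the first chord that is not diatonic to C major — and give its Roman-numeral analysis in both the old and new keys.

G — V in C major, VI in B minor

Chords diatonic to C major: C, Dm, Em, F, G, Am, Bdim.
Reading the progression, the first chord not in that set is F#m, so the modulation leaves C major there.
The chord immediately before F#m is G, which is diatonic to both keys: V in C major and VI in B minor.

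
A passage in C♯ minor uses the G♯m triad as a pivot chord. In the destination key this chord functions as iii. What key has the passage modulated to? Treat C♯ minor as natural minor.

The numeral iii denotes a minor triad on scale degree 3. With G♯ on degree 3, the tonic of the new key is E.
Degree 3 carries a minor triad in major keys, so the destination is E major.
Check: the diatonic triads of E major are E (I), F♯m (ii), G♯m (iii), A (IV), B (V), C♯m (vi), D♯dim (vii°) — G♯m is indeed iii.

E major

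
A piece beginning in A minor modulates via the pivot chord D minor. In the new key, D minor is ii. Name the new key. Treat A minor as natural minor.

C major

The numeral ii denotes a minor triad on scale degree 2. With D on degree 2, the tonic of the new key is C.
Degree 2 carries a minor triad in major keys, so the destination is C major.
Check: the diatonic triads of C major are C (I), Dm (ii), Em (iii), F (IV), G (V), Am (vi), Bdim (vii°) — D minor is indeed ii.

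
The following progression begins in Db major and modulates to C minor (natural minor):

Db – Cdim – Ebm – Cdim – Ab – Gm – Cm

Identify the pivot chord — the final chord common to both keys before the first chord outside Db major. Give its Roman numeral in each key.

Chords diatonic to Db major: Db, Ebm, Fm, Gb, Ab, Bbm, Cdim.
Reading the progression, the first chord not in that set is Gm, so the modulation leaves Db major there.
The chord immediately before Gm is Ab, which is diatonic to both keys: V in Db major and VI in C minor.

Ab — V in Db major, VI in C minor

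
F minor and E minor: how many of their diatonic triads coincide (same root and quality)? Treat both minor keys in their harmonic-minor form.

1

Diatonic triads of F minor (harmonic minor): F minor (i), G diminished (ii°), Ab augmented (III+), Bb minor (iv), C major (V), Db major (VI), E diminished (vii°).
Diatonic triads of E minor (harmonic minor): E minor (i), F# diminished (ii°), G augmented (III+), A minor (iv), B major (V), C major (VI), D# diminished (vii°).
Matching root and quality in both lists: C major.
That gives 1 common triad.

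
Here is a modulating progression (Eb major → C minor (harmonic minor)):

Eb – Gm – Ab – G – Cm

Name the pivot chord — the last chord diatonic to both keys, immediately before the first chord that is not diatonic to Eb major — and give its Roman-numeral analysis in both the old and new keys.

Ab — IV in Eb major, VI in C minor

Chords diatonic to Eb major: Eb, Fm, Gm, Ab, Bb, Cm, Ddim.
Reading the progression, the first chord not in that set is G, so the modulation leaves Eb major there.
The chord immediately before G is Ab, which is diatonic to both keys: IV in Eb major and VI in C minor.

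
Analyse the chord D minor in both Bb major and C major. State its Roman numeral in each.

The scale of Bb major is Bb C D Eb F G A; D is degree 3, and the triad built there (D-F-A) is minor, so it is iii.
The scale of C major is C D E F G A B; D is degree 2, and the triad built there (D-F-A) is minor, so it is ii.

iii in Bb major; ii in C major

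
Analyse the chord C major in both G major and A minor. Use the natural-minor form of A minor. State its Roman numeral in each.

IV in G major; III in A minor

The scale of G major is G A B C D E F#; C is degree 4, and the triad built there (C-E-G) is major, so it is IV.
The scale of A minor (natural minor) is A B C D E F G; C is degree 3, and the triad built there (C-E-G) is major, so it is III.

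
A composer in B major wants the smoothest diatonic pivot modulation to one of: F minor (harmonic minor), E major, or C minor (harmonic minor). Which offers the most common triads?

Triads of B major: B (I), C#m (ii), D#m (iii), E (IV), F# (V), G#m (vi), A#dim (vii°).
F minor (harmonic minor) shares 0: none.
E major shares 4: B, C#m, E, G#m.
C minor (harmonic minor) shares 0: none.
The most common triads (4) are shared with E major.

E major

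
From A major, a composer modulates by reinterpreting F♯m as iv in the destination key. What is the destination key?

C♯ minor

The numeral iv denotes a minor triad on scale degree 4. With F♯ on degree 4, the tonic of the new key is C♯.
Degree 4 carries a minor triad in minor keys, so the destination is C♯ minor.
Check: the diatonic triads of C♯ minor (natural minor) are C♯m (i), D♯dim (ii°), E (III), F♯m (iv), G♯m (v), A (VI), B (VII) — F♯m is indeed iv.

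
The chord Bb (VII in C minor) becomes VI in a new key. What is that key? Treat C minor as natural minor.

The numeral VI denotes a major triad on scale degree 6. With Bb on degree 6, the tonic of the new key is D.
Degree 6 carries a major triad in minor keys, so the destination is D minor.
Check: the diatonic triads of D minor (natural minor) are Dm (i), Edim (ii°), F (III), Gm (iv), Am (v), Bb (VI), C (VII) — Bb is indeed VI.

D minor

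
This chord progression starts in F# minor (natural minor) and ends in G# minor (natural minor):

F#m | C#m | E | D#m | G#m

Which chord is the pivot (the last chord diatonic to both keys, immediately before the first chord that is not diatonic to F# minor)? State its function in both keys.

Chords diatonic to F# minor: F#m, G#dim, A, Bm, C#m, D, E.
Reading the progression, the first chord not in that set is D#m, so the modulation leaves F# minor there.
The chord immediately before D#m is E, which is diatonic to both keys: VII in F# minor and VI in G# minor.

E — VII in F# minor, VI in G# minor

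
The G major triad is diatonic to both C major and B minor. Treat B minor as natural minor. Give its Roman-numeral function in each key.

V in C major; VI in B minor

The scale of C major is C D E F G A B; G is degree 5, and the triad built there (G-B-D) is major, so it is V.
The scale of B minor (natural minor) is B C# D E F# G A; G is degree 6, and the triad built there (G-B-D) is major, so it is VI.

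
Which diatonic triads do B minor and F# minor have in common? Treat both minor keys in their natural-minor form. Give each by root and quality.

Triads in B minor (natural minor): Bm (i), C#dim (ii°), D (III), Em (iv), F#m (v), G (VI), A (VII).
Triads in F# minor (natural minor): F#m (i), G#dim (ii°), A (III), Bm (iv), C#m (v), D (VI), E (VII).
Shared triads with their functions: Bm (i in B minor, iv in F# minor); D (III in B minor, VI in F# minor); F#m (v in B minor, i in F# minor); A (VII in B minor, III in F# minor).

Bm, D, F#m, A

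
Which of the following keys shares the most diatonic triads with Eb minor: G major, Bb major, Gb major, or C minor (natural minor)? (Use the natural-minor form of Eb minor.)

Triads of Eb minor (natural minor): Ebm (i), Fdim (ii°), Gb (III), Abm (iv), Bbm (v), Cb (VI), Db (VII).
G major shares 0: none.
Bb major shares 0: none.
Gb major shares 7: Ebm, Fdim, Gb, Abm, Bbm, Cb, Db.
C minor (natural minor) shares 0: none.
The most common triads (7) are shared with Gb major.

Gb major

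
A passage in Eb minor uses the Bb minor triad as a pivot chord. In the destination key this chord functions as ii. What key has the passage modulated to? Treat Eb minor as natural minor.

Ab major

The numeral ii denotes a minor triad on scale degree 2. With Bb on degree 2, the tonic of the new key is Ab.
Degree 2 carries a minor triad in major keys, so the destination is Ab major.
Check: the diatonic triads of Ab major are Ab (I), Bbm (ii), Cm (iii), Db (IV), Eb (V), Fm (vi), Gdim (vii°) — Bb minor is indeed ii.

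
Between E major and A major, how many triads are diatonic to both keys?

4

Diatonic triads of E major: E (I), F#m (ii), G#m (iii), A (IV), B (V), C#m (vi), D#dim (vii°).
Diatonic triads of A major: A (I), Bm (ii), C#m (iii), D (IV), E (V), F#m (vi), G#dim (vii°).
Matching root and quality in both lists: E, F#m, A, C#m.
That gives 4 common triads.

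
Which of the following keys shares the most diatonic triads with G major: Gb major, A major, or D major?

D major

Triads of G major: G major (I), A minor (ii), B minor (iii), C major (IV), D major (V), E minor (vi), F# diminished (vii°).
Gb major shares 0: none.
A major shares 2: Bm, D.
D major shares 4: G, Bm, D, Em.
The most common triads (4) are shared with D major.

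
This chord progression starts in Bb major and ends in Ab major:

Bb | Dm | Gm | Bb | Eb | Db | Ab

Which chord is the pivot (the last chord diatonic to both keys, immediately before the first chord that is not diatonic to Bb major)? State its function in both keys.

Chords diatonic to Bb major: Bb, Cm, Dm, Eb, F, Gm, Adim.
Reading the progression, the first chord not in that set is Db, so the modulation leaves Bb major there.
The chord immediately before Db is Eb, which is diatonic to both keys: IV in Bb major and V in Ab major.

Eb — IV in Bb major, V in Ab major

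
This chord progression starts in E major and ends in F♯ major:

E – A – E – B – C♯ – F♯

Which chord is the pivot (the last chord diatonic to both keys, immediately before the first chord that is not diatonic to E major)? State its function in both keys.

B — V in E major, IV in F♯ major

Chords diatonic to E major: E, F♯m, G♯m, A, B, C♯m, D♯dim.
Reading the progression, the first chord not in that set is C♯, so the modulation leaves E major there.
The chord immediately before C♯ is B, which is diatonic to both keys: V in E major and IV in F♯ major.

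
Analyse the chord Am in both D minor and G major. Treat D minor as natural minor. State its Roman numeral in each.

The scale of D minor (natural minor) is D E F G A Bb C; A is degree 5, and the triad built there (A-C-E) is minor, so it is v.
The scale of G major is G A B C D E F#; A is degree 2, and the triad built there (A-C-E) is minor, so it is ii.

v in D minor; ii in G major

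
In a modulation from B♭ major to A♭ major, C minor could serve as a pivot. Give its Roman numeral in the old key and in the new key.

The scale of B♭ major is B♭ C D E♭ F G A; C is degree 2, and the triad built there (C-E♭-G) is minor, so it is ii.
The scale of A♭ major is A♭ B♭ C D♭ E♭ F G; C is degree 3, and the triad built there (C-E♭-G) is minor, so it is iii.

ii in B♭ major; iii in A♭ major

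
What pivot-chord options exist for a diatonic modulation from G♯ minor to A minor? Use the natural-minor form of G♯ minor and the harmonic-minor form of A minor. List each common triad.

Triads in G♯ minor (natural minor): G♯ minor (i), A♯ diminished (ii°), B major (III), C♯ minor (iv), D♯ minor (v), E major (VI), F♯ major (VII).
Triads in A minor (harmonic minor): A minor (i), B diminished (ii°), C augmented (III+), D minor (iv), E major (V), F major (VI), G♯ diminished (vii°).
Shared triads with their functions: E major (VI in G♯ minor, V in A minor).

E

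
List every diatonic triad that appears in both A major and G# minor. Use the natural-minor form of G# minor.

Triads in A major: A (I), Bm (ii), C#m (iii), D (IV), E (V), F#m (vi), G#dim (vii°).
Triads in G# minor (natural minor): G#m (i), A#dim (ii°), B (III), C#m (iv), D#m (v), E (VI), F# (VII).
Shared triads with their functions: C#m (iii in A major, iv in G# minor); E (V in A major, VI in G# minor).

C#m, E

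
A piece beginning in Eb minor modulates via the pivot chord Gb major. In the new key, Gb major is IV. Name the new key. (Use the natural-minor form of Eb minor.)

The numeral IV denotes a major triad on scale degree 4. With Gb on degree 4, the tonic of the new key is Db.
Degree 4 carries a major triad in major keys, so the destination is Db major.
Check: the diatonic triads of Db major are Db (I), Ebm (ii), Fm (iii), Gb (IV), Ab (V), Bbm (vi), Cdim (vii°) — Gb major is indeed IV.

Db major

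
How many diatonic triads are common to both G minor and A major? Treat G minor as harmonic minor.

1

Diatonic triads of G minor (harmonic minor): Gm (i), Adim (ii°), Bbaug (III+), Cm (iv), D (V), Eb (VI), F#dim (vii°).
Diatonic triads of A major: A (I), Bm (ii), C#m (iii), D (IV), E (V), F#m (vi), G#dim (vii°).
Matching root and quality in both lists: D.
That gives 1 common triad.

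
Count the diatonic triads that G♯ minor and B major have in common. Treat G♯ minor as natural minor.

Diatonic triads of G♯ minor (natural minor): G♯m (i), A♯dim (ii°), B (III), C♯m (iv), D♯m (v), E (VI), F♯ (VII).
Diatonic triads of B major: B (I), C♯m (ii), D♯m (iii), E (IV), F♯ (V), G♯m (vi), A♯dim (vii°).
Matching root and quality in both lists: G♯m, A♯dim, B, C♯m, D♯m, E, F♯.
That gives 7 common triads.

7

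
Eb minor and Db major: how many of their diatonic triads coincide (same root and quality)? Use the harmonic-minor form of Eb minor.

Diatonic triads of Eb minor (harmonic minor): Ebm (i), Fdim (ii°), Gbaug (III+), Abm (iv), Bb (V), Cb (VI), Ddim (vii°).
Diatonic triads of Db major: Db (I), Ebm (ii), Fm (iii), Gb (IV), Ab (V), Bbm (vi), Cdim (vii°).
Matching root and quality in both lists: Ebm.
That gives 1 common triad.

1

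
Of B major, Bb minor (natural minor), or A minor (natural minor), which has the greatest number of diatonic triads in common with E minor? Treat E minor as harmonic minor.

Triads of E minor (harmonic minor): Em (i), F#dim (ii°), Gaug (III+), Am (iv), B (V), C (VI), D#dim (vii°).
B major shares 1: B.
Bb minor (natural minor) shares 0: none.
A minor (natural minor) shares 3: Em, Am, C.
The most common triads (3) are shared with A minor.

A minor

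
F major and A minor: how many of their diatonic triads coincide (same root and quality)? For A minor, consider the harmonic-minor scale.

Diatonic triads of F major: F (I), Gm (ii), Am (iii), Bb (IV), C (V), Dm (vi), Edim (vii°).
Diatonic triads of A minor (harmonic minor): Am (i), Bdim (ii°), Caug (III+), Dm (iv), E (V), F (VI), G#dim (vii°).
Matching root and quality in both lists: F, Am, Dm.
That gives 3 common triads.

3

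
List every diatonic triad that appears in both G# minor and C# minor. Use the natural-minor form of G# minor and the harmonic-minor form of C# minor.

Triads in G# minor (natural minor): G#m (i), A#dim (ii°), B (III), C#m (iv), D#m (v), E (VI), F# (VII).
Triads in C# minor (harmonic minor): C#m (i), D#dim (ii°), Eaug (III+), F#m (iv), G# (V), A (VI), B#dim (vii°).
Shared triads with their functions: C#m (iv in G# minor, i in C# minor).

C#m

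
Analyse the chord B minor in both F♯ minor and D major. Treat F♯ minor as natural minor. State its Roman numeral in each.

iv in F♯ minor; vi in D major

The scale of F♯ minor (natural minor) is F♯ G♯ A B C♯ D E; B is degree 4, and the triad built there (B-D-F♯) is minor, so it is iv.
The scale of D major is D E F♯ G A B C♯; B is degree 6, and the triad built there (B-D-F♯) is minor, so it is vi.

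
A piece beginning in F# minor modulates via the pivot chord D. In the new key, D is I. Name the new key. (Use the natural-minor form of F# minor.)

The numeral I denotes a major triad on scale degree 1. With D on degree 1, the tonic of the new key is D.
Degree 1 carries a major triad in major keys, so the destination is D major.
Check: the diatonic triads of D major are D (I), Em (ii), F#m (iii), G (IV), A (V), Bm (vi), C#dim (vii°) — D is indeed I.

D major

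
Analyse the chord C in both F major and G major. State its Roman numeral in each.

The scale of F major is F G A Bb C D E; C is degree 5, and the triad built there (C-E-G) is major, so it is V.
The scale of G major is G A B C D E F#; C is degree 4, and the triad built there (C-E-G) is major, so it is IV.

V in F major; IV in G major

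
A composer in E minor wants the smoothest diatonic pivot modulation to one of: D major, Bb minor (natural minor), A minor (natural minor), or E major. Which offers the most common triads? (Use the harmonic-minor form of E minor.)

Triads of E minor (harmonic minor): E minor (i), F# diminished (ii°), G augmented (III+), A minor (iv), B major (V), C major (VI), D# diminished (vii°).
D major shares 1: Em.
Bb minor (natural minor) shares 0: none.
A minor (natural minor) shares 3: Em, Am, C.
E major shares 2: B, D#dim.
The most common triads (3) are shared with A minor.

A minor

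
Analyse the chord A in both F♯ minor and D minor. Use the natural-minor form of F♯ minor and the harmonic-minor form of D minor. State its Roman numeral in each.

III in F♯ minor; V in D minor

The scale of F♯ minor (natural minor) is F♯ G♯ A B C♯ D E; A is degree 3, and the triad built there (A-C♯-E) is major, so it is III.
The scale of D minor (harmonic minor) is D E F G A B♭ C♯; A is degree 5, and the triad built there (A-C♯-E) is major, so it is V.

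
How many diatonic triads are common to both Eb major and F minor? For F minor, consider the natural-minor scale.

Diatonic triads of Eb major: Eb major (I), F minor (ii), G minor (iii), Ab major (IV), Bb major (V), C minor (vi), D diminished (vii°).
Diatonic triads of F minor (natural minor): F minor (i), G diminished (ii°), Ab major (III), Bb minor (iv), C minor (v), Db major (VI), Eb major (VII).
Matching root and quality in both lists: Eb major, F minor, Ab major, C minor.
That gives 4 common triads.

4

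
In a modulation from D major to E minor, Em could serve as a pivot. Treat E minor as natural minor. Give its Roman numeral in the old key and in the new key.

ii in D major; i in E minor

The scale of D major is D E F# G A B C#; E is degree 2, and the triad built there (E-G-B) is minor, so it is ii.
The scale of E minor (natural minor) is E F# G A B C D; E is degree 1, and the triad built there (E-G-B) is minor, so it is i.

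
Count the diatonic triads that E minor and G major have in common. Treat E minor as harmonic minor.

4

Diatonic triads of E minor (harmonic minor): Em (i), F#dim (ii°), Gaug (III+), Am (iv), B (V), C (VI), D#dim (vii°).
Diatonic triads of G major: G (I), Am (ii), Bm (iii), C (IV), D (V), Em (vi), F#dim (vii°).
Matching root and quality in both lists: Em, F#dim, Am, C.
That gives 4 common triads.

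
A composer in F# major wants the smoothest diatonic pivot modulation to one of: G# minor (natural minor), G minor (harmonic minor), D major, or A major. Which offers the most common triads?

Triads of F# major: F# (I), G#m (ii), A#m (iii), B (IV), C# (V), D#m (vi), E#dim (vii°).
G# minor (natural minor) shares 4: F#, G#m, B, D#m.
G minor (harmonic minor) shares 0: none.
D major shares 0: none.
A major shares 0: none.
The most common triads (4) are shared with G# minor.

G# minor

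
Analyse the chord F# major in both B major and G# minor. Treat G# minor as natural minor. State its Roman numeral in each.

The scale of B major is B C# D# E F# G# A#; F# is degree 5, and the triad built there (F#-A#-C#) is major, so it is V.
The scale of G# minor (natural minor) is G# A# B C# D# E F#; F# is degree 7, and the triad built there (F#-A#-C#) is major, so it is VII.

V in B major; VII in G# minor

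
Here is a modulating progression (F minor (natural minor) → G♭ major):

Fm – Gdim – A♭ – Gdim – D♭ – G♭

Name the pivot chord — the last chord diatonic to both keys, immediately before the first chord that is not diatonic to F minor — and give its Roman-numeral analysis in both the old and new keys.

D♭ — VI in F minor, V in G♭ major

Chords diatonic to F minor: Fm, Gdim, A♭, B♭m, Cm, D♭, E♭.
Reading the progression, the first chord not in that set is G♭, so the modulation leaves F minor there.
The chord immediately before G♭ is D♭, which is diatonic to both keys: VI in F minor and V in G♭ major.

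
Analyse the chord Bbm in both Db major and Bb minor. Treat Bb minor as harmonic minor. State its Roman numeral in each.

vi in Db major; i in Bb minor

The scale of Db major is Db Eb F Gb Ab Bb C; Bb is degree 6, and the triad built there (Bb-Db-F) is minor, so it is vi.
The scale of Bb minor (harmonic minor) is Bb C Db Eb F Gb A; Bb is degree 1, and the triad built there (Bb-Db-F) is minor, so it is i.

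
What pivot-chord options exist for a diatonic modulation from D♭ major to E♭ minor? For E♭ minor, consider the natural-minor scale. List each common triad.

Triads in D♭ major: D♭ major (I), E♭ minor (ii), F minor (iii), G♭ major (IV), A♭ major (V), B♭ minor (vi), C diminished (vii°).
Triads in E♭ minor (natural minor): E♭ minor (i), F diminished (ii°), G♭ major (III), A♭ minor (iv), B♭ minor (v), C♭ major (VI), D♭ major (VII).
Shared triads with their functions: D♭ major (I in D♭ major, VII in E♭ minor); E♭ minor (ii in D♭ major, i in E♭ minor); G♭ major (IV in D♭ major, III in E♭ minor); B♭ minor (vi in D♭ major, v in E♭ minor).

D♭, E♭m, G♭, B♭m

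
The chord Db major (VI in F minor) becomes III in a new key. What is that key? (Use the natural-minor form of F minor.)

Bb minor

The numeral III denotes a major triad on scale degree 3. With Db on degree 3, the tonic of the new key is Bb.
Degree 3 carries a major triad in natural-minor keys, so the destination is Bb minor.
Check: the diatonic triads of Bb minor (natural minor) are Bbm (i), Cdim (ii°), Db (III), Ebm (iv), Fm (v), Gb (VI), Ab (VII) — Db major is indeed III.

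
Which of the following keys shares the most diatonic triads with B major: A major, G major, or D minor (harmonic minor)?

Triads of B major: B (I), C#m (ii), D#m (iii), E (IV), F# (V), G#m (vi), A#dim (vii°).
A major shares 2: C#m, E.
G major shares 0: none.
D minor (harmonic minor) shares 0: none.
The most common triads (2) are shared with A major.

A major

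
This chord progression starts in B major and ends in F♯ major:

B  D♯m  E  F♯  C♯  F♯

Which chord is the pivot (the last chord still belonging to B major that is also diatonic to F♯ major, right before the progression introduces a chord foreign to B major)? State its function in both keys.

F♯ — V in B major, I in F♯ major

Chords diatonic to B major: B, C♯m, D♯m, E, F♯, G♯m, A♯dim.
Reading the progression, the first chord not in that set is C♯, so the modulation leaves B major there.
The chord immediately before C♯ is F♯, which is diatonic to both keys: V in B major and I in F♯ major.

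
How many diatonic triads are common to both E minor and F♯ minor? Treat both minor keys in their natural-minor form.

Diatonic triads of E minor (natural minor): Em (i), F♯dim (ii°), G (III), Am (iv), Bm (v), C (VI), D (VII).
Diatonic triads of F♯ minor (natural minor): F♯m (i), G♯dim (ii°), A (III), Bm (iv), C♯m (v), D (VI), E (VII).
Matching root and quality in both lists: Bm, D.
That gives 2 common triads.

2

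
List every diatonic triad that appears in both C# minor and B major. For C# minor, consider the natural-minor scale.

C#m, E, G#m, B

Triads in C# minor (natural minor): C#m (i), D#dim (ii°), E (III), F#m (iv), G#m (v), A (VI), B (VII).
Triads in B major: B (I), C#m (ii), D#m (iii), E (IV), F# (V), G#m (vi), A#dim (vii°).
Shared triads with their functions: C#m (i in C# minor, ii in B major); E (III in C# minor, IV in B major); G#m (v in C# minor, vi in B major); B (VII in C# minor, I in B major).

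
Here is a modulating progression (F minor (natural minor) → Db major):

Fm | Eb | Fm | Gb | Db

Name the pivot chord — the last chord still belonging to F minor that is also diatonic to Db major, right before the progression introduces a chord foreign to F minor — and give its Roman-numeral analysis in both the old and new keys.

Chords diatonic to F minor: Fm, Gdim, Ab, Bbm, Cm, Db, Eb.
Reading the progression, the first chord not in that set is Gb, so the modulation leaves F minor there.
The chord immediately before Gb is Fm, which is diatonic to both keys: i in F minor and iii in Db major.

Fm — i in F minor, iii in Db major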